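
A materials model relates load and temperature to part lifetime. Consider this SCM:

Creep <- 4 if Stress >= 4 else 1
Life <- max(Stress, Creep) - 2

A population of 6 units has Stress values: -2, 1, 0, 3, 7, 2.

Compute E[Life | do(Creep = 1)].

The intervention sets Creep=1 in all 6 units regardless of Stress. Recomputing Life per unit gives -1, -1, -1, 1, 5, 0; average 0.5.

0.5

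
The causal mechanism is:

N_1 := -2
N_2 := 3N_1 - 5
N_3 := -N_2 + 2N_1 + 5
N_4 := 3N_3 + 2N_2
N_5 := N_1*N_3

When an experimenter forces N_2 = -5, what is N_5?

do(N_2=-5) replaces the equation N_2 := 3N_1 - 5 with the constant N_2 = -5.
N_3 = -N_2 + 2N_1 + 5  [with N_2=-5, N_1=-2]  = 6
N_5 = N_1*N_3  [with N_1=-2, N_3=6]  = -12

-12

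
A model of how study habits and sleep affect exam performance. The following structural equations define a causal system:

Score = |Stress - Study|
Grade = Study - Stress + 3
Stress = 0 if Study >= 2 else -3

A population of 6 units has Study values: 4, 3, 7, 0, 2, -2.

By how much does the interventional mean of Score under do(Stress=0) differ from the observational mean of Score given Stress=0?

Under do(Stress=0), Stress's equation is replaced by Stress=0 for every unit. Per-unit Score: 4, 3, 7, 0, 2, 2. Mean = 3.
E[Score|Stress=0] averages over only the 4 units with Stress=0 (Study = 4, 3, 7, 2): Score = 4, 3, 7, 2, mean 4.
Difference = 3 − 4 = -1.

-1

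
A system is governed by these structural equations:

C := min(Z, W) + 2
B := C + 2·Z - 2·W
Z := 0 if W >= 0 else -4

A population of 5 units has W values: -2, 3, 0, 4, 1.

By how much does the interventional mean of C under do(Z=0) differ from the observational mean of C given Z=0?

-0.4

do(Z=0) breaks Z's dependence on W. With Z=0 fixed, C across the units is 0, 2, 2, 2, 2, mean 1.6.
E[C|Z=0] averages over only the 4 units with Z=0 (W = 3, 0, 4, 1): C = 2, 2, 2, 2, mean 2.
Difference = 1.6 − 2 = -0.4.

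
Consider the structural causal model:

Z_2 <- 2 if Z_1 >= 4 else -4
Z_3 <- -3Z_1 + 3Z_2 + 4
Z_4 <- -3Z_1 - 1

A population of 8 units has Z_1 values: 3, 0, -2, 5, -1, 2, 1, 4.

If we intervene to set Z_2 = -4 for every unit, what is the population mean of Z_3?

Every unit gets Z_2=-4 under the intervention. Z_3 values become -17, -8, -2, -23, -5, -14, -11, -20; E[Z_3|do(Z_2=-4)] = -12.5.

-12.5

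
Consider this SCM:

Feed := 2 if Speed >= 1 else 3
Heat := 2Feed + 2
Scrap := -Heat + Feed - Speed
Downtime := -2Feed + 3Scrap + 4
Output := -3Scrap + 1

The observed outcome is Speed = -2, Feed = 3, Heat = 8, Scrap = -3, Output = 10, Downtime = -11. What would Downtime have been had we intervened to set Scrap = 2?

Under do(Scrap=2), the mechanism Scrap := -Heat + Feed - Speed is discarded; Scrap is fixed at 2.
Feed = 2 if Speed >= 1 else 3  [with Speed=-2]  = 3
Downtime = -2Feed + 3Scrap + 4  [with Feed=3, Scrap=2]  = 4

4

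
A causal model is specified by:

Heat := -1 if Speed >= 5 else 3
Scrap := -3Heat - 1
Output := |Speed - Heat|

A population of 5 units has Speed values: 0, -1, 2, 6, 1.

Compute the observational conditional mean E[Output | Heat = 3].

2.5

E[Output|Heat=3] averages over only the 4 units with Heat=3 (Speed = 0, -1, 2, 1): Output = 3, 4, 1, 2, mean 2.5.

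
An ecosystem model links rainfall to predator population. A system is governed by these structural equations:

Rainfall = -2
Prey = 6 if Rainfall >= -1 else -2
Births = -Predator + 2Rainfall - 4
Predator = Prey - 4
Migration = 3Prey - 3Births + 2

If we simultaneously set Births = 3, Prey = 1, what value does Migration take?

The joint intervention fixes Births = 3, Prey = 1, removing each variable's own equation.
Migration = 3Prey - 3Births + 2  [with Prey=1, Births=3]  = -4

-4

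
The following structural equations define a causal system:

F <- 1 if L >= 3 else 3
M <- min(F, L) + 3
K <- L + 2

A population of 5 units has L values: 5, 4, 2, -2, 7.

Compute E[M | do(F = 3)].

4.8

The intervention sets F=3 in all 5 units regardless of L. Recomputing M per unit gives 6, 6, 5, 1, 6; average 4.8.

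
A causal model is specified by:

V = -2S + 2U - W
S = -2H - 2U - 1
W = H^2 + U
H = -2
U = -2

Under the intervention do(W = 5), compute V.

-23

Intervening sets W = 5 and removes its equation (W = H^2 + U).
S = -2H - 2U - 1  [with H=-2, U=-2]  = 7
V = -2S + 2U - W  [with S=7, U=-2, W=5]  = -23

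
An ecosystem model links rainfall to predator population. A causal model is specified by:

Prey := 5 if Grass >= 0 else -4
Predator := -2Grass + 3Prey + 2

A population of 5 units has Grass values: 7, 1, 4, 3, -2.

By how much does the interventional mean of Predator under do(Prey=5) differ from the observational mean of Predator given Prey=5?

2.3

Every unit gets Prey=5 under the intervention. Predator values become 3, 15, 9, 11, 21; E[Predator|do(Prey=5)] = 11.8.
Conditioning on Prey=5 selects the 4 unit(s) with Grass ∈ {7, 1, 4, 3}. Their Predator values: 3, 15, 9, 11. Mean = 9.5.
Difference = 11.8 − 9.5 = 2.3.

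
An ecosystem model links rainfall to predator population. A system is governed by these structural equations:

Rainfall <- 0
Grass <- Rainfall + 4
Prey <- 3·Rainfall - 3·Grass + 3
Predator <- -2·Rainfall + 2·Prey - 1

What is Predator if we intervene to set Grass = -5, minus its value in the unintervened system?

Under do(Grass=-5), the mechanism Grass <- Rainfall + 4 is discarded; Grass is fixed at -5.
Prey = 3·Rainfall - 3·Grass + 3  [with Rainfall=0, Grass=-5]  = 18
Predator = -2·Rainfall + 2·Prey - 1  [with Rainfall=0, Prey=18]  = 35
Without intervention: Grass = Rainfall + 4  [with Rainfall=0]  = 4; Prey = 3·Rainfall - 3·Grass + 3  [with Rainfall=0, Grass=4]  = -9; Predator = -2·Rainfall + 2·Prey - 1  [with Rainfall=0, Prey=-9]  = -19.
Change = 35 − (-19) = 54.

54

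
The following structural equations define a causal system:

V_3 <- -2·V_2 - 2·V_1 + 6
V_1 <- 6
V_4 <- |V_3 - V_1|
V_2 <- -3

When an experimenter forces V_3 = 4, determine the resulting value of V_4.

The intervention breaks the incoming arrows to V_3: V_3 <- -2·V_2 - 2·V_1 + 6 no longer applies, and V_3 = 4.
V_4 = |V_3 - V_1|  [with V_3=4, V_1=6]  = 2

2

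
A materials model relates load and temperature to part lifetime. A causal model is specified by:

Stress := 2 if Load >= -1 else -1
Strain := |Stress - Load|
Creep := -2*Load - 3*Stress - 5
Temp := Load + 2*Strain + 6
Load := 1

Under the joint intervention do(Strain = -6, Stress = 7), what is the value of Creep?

Setting Strain = -6, Stress = 7 by intervention discards those variables' equations.
Creep = -2*Load - 3*Stress - 5  [with Load=1, Stress=7]  = -28

-28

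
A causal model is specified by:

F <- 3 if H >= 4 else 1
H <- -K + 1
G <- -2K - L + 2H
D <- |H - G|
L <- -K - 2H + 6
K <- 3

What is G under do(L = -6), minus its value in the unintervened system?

do(L=-6) replaces the equation L <- -K - 2H + 6 with the constant L = -6.
H = -K + 1  [with K=3]  = -2
G = -2K - L + 2H  [with K=3, L=-6, H=-2]  = -4
Without intervention: H = -K + 1  [with K=3]  = -2; L = -K - 2H + 6  [with K=3, H=-2]  = 7; G = -2K - L + 2H  [with K=3, L=7, H=-2]  = -17.
Change = -4 − (-17) = 13.

13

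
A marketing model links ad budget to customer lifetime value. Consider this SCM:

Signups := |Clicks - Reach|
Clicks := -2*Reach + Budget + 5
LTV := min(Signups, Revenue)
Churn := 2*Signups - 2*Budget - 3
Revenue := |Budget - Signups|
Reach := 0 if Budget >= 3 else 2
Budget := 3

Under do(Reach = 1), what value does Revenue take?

2

Under do(Reach=1), the mechanism Reach := 0 if Budget >= 3 else 2 is discarded; Reach is fixed at 1.
Clicks = -2*Reach + Budget + 5  [with Reach=1, Budget=3]  = 6
Signups = |Clicks - Reach|  [with Clicks=6, Reach=1]  = 5
Revenue = |Budget - Signups|  [with Budget=3, Signups=5]  = 2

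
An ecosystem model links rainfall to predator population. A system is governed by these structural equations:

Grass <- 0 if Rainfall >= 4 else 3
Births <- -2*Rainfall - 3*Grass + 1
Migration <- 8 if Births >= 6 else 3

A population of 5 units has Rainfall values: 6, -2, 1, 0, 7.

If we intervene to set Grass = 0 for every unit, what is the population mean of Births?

-3.8

The intervention sets Grass=0 in all 5 units regardless of Rainfall. Recomputing Births per unit gives -11, 5, -1, 1, -13; average -3.8.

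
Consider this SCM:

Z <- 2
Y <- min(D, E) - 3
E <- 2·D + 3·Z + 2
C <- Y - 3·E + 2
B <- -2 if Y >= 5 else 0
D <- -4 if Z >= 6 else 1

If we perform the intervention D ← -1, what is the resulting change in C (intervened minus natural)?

do(D=-1) replaces the equation D <- -4 if Z >= 6 else 1 with the constant D = -1.
E = 2·D + 3·Z + 2  [with D=-1, Z=2]  = 6
Y = min(D, E) - 3  [with D=-1, E=6]  = -4
C = Y - 3·E + 2  [with Y=-4, E=6]  = -20
Without intervention: D = -4 if Z >= 6 else 1  [with Z=2]  = 1; E = 2·D + 3·Z + 2  [with D=1, Z=2]  = 10; Y = min(D, E) - 3  [with D=1, E=10]  = -2; C = Y - 3·E + 2  [with Y=-2, E=10]  = -30.
Change = -20 − (-30) = 10.

10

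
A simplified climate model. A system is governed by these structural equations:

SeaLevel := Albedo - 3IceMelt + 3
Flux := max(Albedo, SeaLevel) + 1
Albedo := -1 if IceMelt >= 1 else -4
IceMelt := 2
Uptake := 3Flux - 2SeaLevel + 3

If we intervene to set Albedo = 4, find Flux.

5

Under do(Albedo=4), the mechanism Albedo := -1 if IceMelt >= 1 else -4 is discarded; Albedo is fixed at 4.
SeaLevel = Albedo - 3IceMelt + 3  [with Albedo=4, IceMelt=2]  = 1
Flux = max(Albedo, SeaLevel) + 1  [with Albedo=4, SeaLevel=1]  = 5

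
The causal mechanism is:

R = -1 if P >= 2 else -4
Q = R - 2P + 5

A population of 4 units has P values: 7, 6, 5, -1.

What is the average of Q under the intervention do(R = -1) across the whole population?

Every unit gets R=-1 under the intervention. Q values become -10, -8, -6, 6; E[Q|do(R=-1)] = -4.5.

-4.5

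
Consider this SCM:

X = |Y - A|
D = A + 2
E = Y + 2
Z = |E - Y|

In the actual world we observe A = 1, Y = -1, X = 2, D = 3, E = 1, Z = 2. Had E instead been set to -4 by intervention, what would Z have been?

3

The intervention breaks the incoming arrows to E: E = Y + 2 no longer applies, and E = -4.
Z = |E - Y|  [with E=-4, Y=-1]  = 3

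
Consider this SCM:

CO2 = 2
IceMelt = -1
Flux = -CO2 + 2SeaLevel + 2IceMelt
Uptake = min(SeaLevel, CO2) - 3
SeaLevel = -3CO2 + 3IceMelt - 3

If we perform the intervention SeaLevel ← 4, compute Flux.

The intervention breaks the incoming arrows to SeaLevel: SeaLevel = -3CO2 + 3IceMelt - 3 no longer applies, and SeaLevel = 4.
Flux = -CO2 + 2SeaLevel + 2IceMelt  [with CO2=2, SeaLevel=4, IceMelt=-1]  = 4

4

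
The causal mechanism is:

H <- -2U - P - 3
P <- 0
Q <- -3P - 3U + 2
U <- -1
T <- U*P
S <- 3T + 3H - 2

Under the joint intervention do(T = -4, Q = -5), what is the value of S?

-17

Setting T = -4, Q = -5 by intervention discards those variables' equations.
H = -2U - P - 3  [with U=-1, P=0]  = -1
S = 3T + 3H - 2  [with T=-4, H=-1]  = -17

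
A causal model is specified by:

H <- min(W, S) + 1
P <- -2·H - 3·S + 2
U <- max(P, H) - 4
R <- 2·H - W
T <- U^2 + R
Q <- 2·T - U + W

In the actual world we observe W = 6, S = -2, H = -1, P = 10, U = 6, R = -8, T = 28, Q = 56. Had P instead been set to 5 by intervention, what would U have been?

Intervening sets P = 5 and removes its equation (P <- -2·H - 3·S + 2).
H = min(W, S) + 1  [with W=6, S=-2]  = -1
U = max(P, H) - 4  [with P=5, H=-1]  = 1

1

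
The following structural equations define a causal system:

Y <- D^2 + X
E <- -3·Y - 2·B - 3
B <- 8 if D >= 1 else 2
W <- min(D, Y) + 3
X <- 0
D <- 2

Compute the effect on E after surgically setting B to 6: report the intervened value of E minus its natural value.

The intervention breaks the incoming arrows to B: B <- 8 if D >= 1 else 2 no longer applies, and B = 6.
Y = D^2 + X  [with D=2, X=0]  = 4
E = -3·Y - 2·B - 3  [with Y=4, B=6]  = -27
Without intervention: B = 8 if D >= 1 else 2  [with D=2]  = 8; Y = D^2 + X  [with D=2, X=0]  = 4; E = -3·Y - 2·B - 3  [with Y=4, B=8]  = -31.
Change = -27 − (-31) = 4.

4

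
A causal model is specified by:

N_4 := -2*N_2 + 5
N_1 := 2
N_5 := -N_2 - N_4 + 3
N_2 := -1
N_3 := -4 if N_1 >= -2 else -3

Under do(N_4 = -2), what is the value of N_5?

Intervening sets N_4 = -2 and removes its equation (N_4 := -2*N_2 + 5).
N_5 = -N_2 - N_4 + 3  [with N_2=-1, N_4=-2]  = 6

6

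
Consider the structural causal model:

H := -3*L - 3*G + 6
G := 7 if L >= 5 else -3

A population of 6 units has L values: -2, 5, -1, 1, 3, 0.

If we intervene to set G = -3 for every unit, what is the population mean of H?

12

Under do(G=-3), G's equation is replaced by G=-3 for every unit. Per-unit H: 21, 0, 18, 12, 6, 15. Mean = 12.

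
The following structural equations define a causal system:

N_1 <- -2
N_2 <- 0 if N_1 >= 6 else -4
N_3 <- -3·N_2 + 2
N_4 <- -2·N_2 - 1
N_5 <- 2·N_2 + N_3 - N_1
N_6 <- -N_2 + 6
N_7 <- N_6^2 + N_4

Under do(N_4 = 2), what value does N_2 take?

The intervention breaks the incoming arrows to N_4: N_4 <- -2·N_2 - 1 no longer applies, and N_4 = 2.
Since N_2 is not a descendant of the intervened variable, it is unaffected.
N_2 = 0 if N_1 >= 6 else -4  [with N_1=-2]  = -4

-4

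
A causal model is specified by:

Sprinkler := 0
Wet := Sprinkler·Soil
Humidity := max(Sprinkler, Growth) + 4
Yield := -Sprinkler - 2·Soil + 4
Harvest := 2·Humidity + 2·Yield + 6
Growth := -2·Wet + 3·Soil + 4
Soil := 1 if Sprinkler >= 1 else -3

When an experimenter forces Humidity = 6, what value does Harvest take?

38

Under do(Humidity=6), the mechanism Humidity := max(Sprinkler, Growth) + 4 is discarded; Humidity is fixed at 6.
Soil = 1 if Sprinkler >= 1 else -3  [with Sprinkler=0]  = -3
Yield = -Sprinkler - 2·Soil + 4  [with Sprinkler=0, Soil=-3]  = 10
Harvest = 2·Humidity + 2·Yield + 6  [with Humidity=6, Yield=10]  = 38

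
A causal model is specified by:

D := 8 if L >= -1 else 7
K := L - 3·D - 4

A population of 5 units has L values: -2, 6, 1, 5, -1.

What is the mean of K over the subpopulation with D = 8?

-25.25

Conditioning on D=8 selects the 4 unit(s) with L ∈ {6, 1, 5, -1}. Their K values: -22, -27, -23, -29. Mean = -25.25.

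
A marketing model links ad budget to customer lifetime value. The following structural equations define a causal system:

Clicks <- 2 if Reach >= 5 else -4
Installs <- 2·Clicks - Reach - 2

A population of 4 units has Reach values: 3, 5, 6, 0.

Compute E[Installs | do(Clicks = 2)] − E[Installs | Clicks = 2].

2

do(Clicks=2) breaks Clicks's dependence on Reach. With Clicks=2 fixed, Installs across the units is -1, -3, -4, 2, mean -1.5.
E[Installs|Clicks=2] averages over only the 2 units with Clicks=2 (Reach = 5, 6): Installs = -3, -4, mean -3.5.
Difference = -1.5 − (-3.5) = 2.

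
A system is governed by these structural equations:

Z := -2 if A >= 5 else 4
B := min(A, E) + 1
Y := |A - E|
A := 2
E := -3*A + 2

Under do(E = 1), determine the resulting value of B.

2

The intervention breaks the incoming arrows to E: E := -3*A + 2 no longer applies, and E = 1.
B = min(A, E) + 1  [with A=2, E=1]  = 2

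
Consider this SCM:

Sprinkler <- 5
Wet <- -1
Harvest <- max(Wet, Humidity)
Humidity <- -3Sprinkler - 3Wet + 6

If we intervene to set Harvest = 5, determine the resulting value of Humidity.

-6

Under do(Harvest=5), the mechanism Harvest <- max(Wet, Humidity) is discarded; Harvest is fixed at 5.
Since Humidity is not a descendant of the intervened variable, it is unaffected.
Humidity = -3Sprinkler - 3Wet + 6  [with Sprinkler=5, Wet=-1]  = -6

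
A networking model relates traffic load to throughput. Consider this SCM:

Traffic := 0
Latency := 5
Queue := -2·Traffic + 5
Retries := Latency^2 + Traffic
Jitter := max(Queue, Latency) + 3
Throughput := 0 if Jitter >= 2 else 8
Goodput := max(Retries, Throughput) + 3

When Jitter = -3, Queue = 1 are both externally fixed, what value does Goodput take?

28

The joint intervention fixes Jitter = -3, Queue = 1, removing each variable's own equation.
Retries = Latency^2 + Traffic  [with Latency=5, Traffic=0]  = 25
Throughput = 0 if Jitter >= 2 else 8  [with Jitter=-3]  = 8
Goodput = max(Retries, Throughput) + 3  [with Retries=25, Throughput=8]  = 28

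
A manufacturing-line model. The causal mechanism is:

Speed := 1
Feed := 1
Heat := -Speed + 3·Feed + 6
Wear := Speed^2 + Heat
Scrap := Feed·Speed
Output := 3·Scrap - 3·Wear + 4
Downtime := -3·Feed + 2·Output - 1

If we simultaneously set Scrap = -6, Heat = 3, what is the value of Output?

-26

The joint intervention fixes Scrap = -6, Heat = 3, removing each variable's own equation.
Wear = Speed^2 + Heat  [with Speed=1, Heat=3]  = 4
Output = 3·Scrap - 3·Wear + 4  [with Scrap=-6, Wear=4]  = -26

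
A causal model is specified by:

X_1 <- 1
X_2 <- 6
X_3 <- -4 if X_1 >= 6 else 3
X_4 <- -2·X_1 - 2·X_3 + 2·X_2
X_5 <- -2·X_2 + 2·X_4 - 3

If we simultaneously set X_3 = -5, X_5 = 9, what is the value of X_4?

20

The joint intervention fixes X_3 = -5, X_5 = 9, removing each variable's own equation.
X_4 = -2·X_1 - 2·X_3 + 2·X_2  [with X_1=1, X_3=-5, X_2=6]  = 20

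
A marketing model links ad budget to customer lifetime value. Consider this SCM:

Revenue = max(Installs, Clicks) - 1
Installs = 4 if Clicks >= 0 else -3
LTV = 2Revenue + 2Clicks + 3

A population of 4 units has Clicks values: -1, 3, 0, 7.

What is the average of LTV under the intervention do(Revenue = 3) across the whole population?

13.5

Every unit gets Revenue=3 under the intervention. LTV values become 7, 15, 9, 23; E[LTV|do(Revenue=3)] = 13.5.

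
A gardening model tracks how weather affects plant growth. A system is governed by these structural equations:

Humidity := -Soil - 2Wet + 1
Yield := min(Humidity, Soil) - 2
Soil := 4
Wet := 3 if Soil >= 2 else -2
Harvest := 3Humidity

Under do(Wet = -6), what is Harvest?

do(Wet=-6) replaces the equation Wet := 3 if Soil >= 2 else -2 with the constant Wet = -6.
Humidity = -Soil - 2Wet + 1  [with Soil=4, Wet=-6]  = 9
Harvest = 3Humidity  [with Humidity=9]  = 27

27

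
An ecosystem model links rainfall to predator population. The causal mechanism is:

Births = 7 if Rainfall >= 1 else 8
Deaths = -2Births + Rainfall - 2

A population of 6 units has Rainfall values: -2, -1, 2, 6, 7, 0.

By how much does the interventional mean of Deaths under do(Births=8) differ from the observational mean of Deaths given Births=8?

3

do(Births=8) breaks Births's dependence on Rainfall. With Births=8 fixed, Deaths across the units is -20, -19, -16, -12, -11, -18, mean -16.
E[Deaths|Births=8] averages over only the 3 units with Births=8 (Rainfall = -2, -1, 0): Deaths = -20, -19, -18, mean -19.
Difference = -16 − (-19) = 3.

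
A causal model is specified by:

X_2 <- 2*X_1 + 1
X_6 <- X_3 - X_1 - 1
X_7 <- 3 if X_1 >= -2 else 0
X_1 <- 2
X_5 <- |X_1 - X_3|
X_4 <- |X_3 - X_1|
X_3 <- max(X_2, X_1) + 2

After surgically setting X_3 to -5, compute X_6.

-8

The intervention breaks the incoming arrows to X_3: X_3 <- max(X_2, X_1) + 2 no longer applies, and X_3 = -5.
X_6 = X_3 - X_1 - 1  [with X_3=-5, X_1=2]  = -8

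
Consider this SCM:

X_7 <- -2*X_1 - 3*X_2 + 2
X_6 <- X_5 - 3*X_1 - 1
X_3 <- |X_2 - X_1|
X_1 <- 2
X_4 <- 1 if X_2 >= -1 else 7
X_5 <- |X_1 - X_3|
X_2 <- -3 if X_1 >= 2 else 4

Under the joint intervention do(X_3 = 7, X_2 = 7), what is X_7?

The joint intervention fixes X_3 = 7, X_2 = 7, removing each variable's own equation.
X_7 = -2*X_1 - 3*X_2 + 2  [with X_1=2, X_2=7]  = -23

-23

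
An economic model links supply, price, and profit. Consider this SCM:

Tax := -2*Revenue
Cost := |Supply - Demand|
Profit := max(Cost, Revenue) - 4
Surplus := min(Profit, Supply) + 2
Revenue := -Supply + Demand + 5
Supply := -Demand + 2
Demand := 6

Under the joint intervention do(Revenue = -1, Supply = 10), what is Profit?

The joint intervention fixes Revenue = -1, Supply = 10, removing each variable's own equation.
Cost = |Supply - Demand|  [with Supply=10, Demand=6]  = 4
Profit = max(Cost, Revenue) - 4  [with Cost=4, Revenue=-1]  = 0

0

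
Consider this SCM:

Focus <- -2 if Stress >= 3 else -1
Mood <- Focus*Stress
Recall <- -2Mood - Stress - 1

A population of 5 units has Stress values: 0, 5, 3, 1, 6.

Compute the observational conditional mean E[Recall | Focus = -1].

-0.5

Conditioning on Focus=-1 selects the 2 unit(s) with Stress ∈ {0, 1}. Their Recall values: -1, 0. Mean = -0.5.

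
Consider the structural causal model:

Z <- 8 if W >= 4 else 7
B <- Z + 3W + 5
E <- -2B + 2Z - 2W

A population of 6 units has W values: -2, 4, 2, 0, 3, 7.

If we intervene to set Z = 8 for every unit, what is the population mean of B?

The intervention sets Z=8 in all 6 units regardless of W. Recomputing B per unit gives 7, 25, 19, 13, 22, 34; average 20.

20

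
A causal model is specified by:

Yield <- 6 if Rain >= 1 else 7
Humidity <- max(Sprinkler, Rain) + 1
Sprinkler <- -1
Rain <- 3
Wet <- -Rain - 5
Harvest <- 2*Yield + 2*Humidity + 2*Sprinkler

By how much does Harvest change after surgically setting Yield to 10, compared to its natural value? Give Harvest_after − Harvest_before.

The intervention breaks the incoming arrows to Yield: Yield <- 6 if Rain >= 1 else 7 no longer applies, and Yield = 10.
Humidity = max(Sprinkler, Rain) + 1  [with Sprinkler=-1, Rain=3]  = 4
Harvest = 2*Yield + 2*Humidity + 2*Sprinkler  [with Yield=10, Humidity=4, Sprinkler=-1]  = 26
Without intervention: Humidity = max(Sprinkler, Rain) + 1  [with Sprinkler=-1, Rain=3]  = 4; Yield = 6 if Rain >= 1 else 7  [with Rain=3]  = 6; Harvest = 2*Yield + 2*Humidity + 2*Sprinkler  [with Yield=6, Humidity=4, Sprinkler=-1]  = 18.
Change = 26 − 18 = 8.

8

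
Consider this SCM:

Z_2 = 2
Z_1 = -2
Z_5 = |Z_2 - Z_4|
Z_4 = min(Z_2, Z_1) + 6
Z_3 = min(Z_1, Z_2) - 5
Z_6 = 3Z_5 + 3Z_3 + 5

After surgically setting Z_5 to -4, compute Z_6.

The intervention breaks the incoming arrows to Z_5: Z_5 = |Z_2 - Z_4| no longer applies, and Z_5 = -4.
Z_3 = min(Z_1, Z_2) - 5  [with Z_1=-2, Z_2=2]  = -7
Z_6 = 3Z_5 + 3Z_3 + 5  [with Z_5=-4, Z_3=-7]  = -28

-28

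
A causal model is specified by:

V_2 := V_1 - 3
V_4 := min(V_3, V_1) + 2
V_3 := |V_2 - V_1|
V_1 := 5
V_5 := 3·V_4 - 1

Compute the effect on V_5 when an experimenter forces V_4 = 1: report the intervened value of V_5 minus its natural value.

-12

Intervening sets V_4 = 1 and removes its equation (V_4 := min(V_3, V_1) + 2).
V_5 = 3·V_4 - 1  [with V_4=1]  = 2
Without intervention: V_2 = V_1 - 3  [with V_1=5]  = 2; V_3 = |V_2 - V_1|  [with V_2=2, V_1=5]  = 3; V_4 = min(V_3, V_1) + 2  [with V_3=3, V_1=5]  = 5; V_5 = 3·V_4 - 1  [with V_4=5]  = 14.
Change = 2 − 14 = -12.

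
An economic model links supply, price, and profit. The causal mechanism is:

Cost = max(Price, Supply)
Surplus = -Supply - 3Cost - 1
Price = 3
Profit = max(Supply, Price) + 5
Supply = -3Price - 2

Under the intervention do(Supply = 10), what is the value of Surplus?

-41

do(Supply=10) replaces the equation Supply = -3Price - 2 with the constant Supply = 10.
Cost = max(Price, Supply)  [with Price=3, Supply=10]  = 10
Surplus = -Supply - 3Cost - 1  [with Supply=10, Cost=10]  = -41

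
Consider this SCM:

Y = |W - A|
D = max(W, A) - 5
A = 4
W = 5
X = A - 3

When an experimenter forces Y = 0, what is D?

0

Intervening sets Y = 0 and removes its equation (Y = |W - A|).
No directed path runs from Y to D, so D keeps its natural value.
D = max(W, A) - 5  [with W=5, A=4]  = 0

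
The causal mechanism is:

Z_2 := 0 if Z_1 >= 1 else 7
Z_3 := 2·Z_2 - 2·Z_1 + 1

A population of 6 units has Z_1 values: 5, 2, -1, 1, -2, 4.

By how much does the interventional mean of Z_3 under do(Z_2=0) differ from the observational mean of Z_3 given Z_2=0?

Under do(Z_2=0), Z_2's equation is replaced by Z_2=0 for every unit. Per-unit Z_3: -9, -3, 3, -1, 5, -7. Mean = -2.
Observing Z_2=0 restricts to units where Z_2's equation naturally yields 0: Z_1 ∈ {5, 2, 1, 4}. In that subpopulation Z_3 = -9, -3, -1, -7, mean -5.
Difference = -2 − (-5) = 3.

3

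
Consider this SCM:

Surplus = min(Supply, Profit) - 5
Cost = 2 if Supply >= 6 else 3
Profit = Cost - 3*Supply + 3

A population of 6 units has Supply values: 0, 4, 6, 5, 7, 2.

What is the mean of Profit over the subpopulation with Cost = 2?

-14.5

Conditioning on Cost=2 selects the 2 unit(s) with Supply ∈ {6, 7}. Their Profit values: -13, -16. Mean = -14.5.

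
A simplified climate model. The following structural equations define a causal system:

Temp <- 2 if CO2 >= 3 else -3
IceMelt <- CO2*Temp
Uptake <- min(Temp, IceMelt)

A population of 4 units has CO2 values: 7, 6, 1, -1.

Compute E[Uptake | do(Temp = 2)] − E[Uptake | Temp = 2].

Under do(Temp=2), Temp's equation is replaced by Temp=2 for every unit. Per-unit Uptake: 2, 2, 2, -2. Mean = 1.
E[Uptake|Temp=2] averages over only the 2 units with Temp=2 (CO2 = 7, 6): Uptake = 2, 2, mean 2.
Difference = 1 − 2 = -1.

-1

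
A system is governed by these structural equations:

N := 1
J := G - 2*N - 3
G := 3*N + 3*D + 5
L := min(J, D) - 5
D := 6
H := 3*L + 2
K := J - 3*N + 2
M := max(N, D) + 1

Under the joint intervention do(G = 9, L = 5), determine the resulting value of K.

The joint intervention fixes G = 9, L = 5, removing each variable's own equation.
J = G - 2*N - 3  [with G=9, N=1]  = 4
K = J - 3*N + 2  [with J=4, N=1]  = 3

3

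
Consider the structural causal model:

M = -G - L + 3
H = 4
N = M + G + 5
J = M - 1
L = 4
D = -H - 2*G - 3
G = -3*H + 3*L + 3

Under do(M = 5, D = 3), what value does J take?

4

Setting M = 5, D = 3 by intervention discards those variables' equations.
J = M - 1  [with M=5]  = 4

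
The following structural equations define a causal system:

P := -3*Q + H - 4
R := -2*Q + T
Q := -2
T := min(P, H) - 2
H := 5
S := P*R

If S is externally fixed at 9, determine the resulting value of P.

do(S=9) replaces the equation S := P*R with the constant S = 9.
P is not downstream of the intervention, so its value is determined by the original equations.
P = -3*Q + H - 4  [with Q=-2, H=5]  = 7

7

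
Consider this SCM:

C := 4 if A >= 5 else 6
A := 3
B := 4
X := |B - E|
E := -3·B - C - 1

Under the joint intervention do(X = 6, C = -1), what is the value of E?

Under do(X = 6, C = -1), each intervened variable's structural equation is replaced by its fixed value.
E = -3·B - C - 1  [with B=4, C=-1]  = -12

-12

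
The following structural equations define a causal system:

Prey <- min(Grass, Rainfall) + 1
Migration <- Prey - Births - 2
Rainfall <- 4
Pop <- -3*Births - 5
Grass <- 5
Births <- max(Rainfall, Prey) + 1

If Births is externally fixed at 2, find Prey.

Under do(Births=2), the mechanism Births <- max(Rainfall, Prey) + 1 is discarded; Births is fixed at 2.
Since Prey is not a descendant of the intervened variable, it is unaffected.
Prey = min(Grass, Rainfall) + 1  [with Grass=5, Rainfall=4]  = 5

5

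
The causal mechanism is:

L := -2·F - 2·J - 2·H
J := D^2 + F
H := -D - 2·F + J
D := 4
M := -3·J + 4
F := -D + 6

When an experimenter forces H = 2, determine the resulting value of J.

18

Under do(H=2), the mechanism H := -D - 2·F + J is discarded; H is fixed at 2.
Since J is not a descendant of the intervened variable, it is unaffected.
F = -D + 6  [with D=4]  = 2
J = D^2 + F  [with D=4, F=2]  = 18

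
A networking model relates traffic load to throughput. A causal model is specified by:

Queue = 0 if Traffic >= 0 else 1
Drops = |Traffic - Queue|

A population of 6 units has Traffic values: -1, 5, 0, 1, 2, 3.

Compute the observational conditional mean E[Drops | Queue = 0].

E[Drops|Queue=0] averages over only the 5 units with Queue=0 (Traffic = 5, 0, 1, 2, 3): Drops = 5, 0, 1, 2, 3, mean 2.2.

2.2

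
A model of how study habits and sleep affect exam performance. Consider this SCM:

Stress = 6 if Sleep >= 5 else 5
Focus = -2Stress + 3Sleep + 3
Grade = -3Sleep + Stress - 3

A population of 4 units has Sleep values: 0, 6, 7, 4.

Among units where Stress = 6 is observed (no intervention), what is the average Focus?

Observing Stress=6 restricts to units where Stress's equation naturally yields 6: Sleep ∈ {6, 7}. In that subpopulation Focus = 9, 12, mean 10.5.

10.5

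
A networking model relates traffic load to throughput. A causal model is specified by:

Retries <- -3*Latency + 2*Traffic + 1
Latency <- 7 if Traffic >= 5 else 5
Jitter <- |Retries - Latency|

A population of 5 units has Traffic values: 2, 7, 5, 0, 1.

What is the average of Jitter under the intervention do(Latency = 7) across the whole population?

Under do(Latency=7), Latency's equation is replaced by Latency=7 for every unit. Per-unit Jitter: 23, 13, 17, 27, 25. Mean = 21.

21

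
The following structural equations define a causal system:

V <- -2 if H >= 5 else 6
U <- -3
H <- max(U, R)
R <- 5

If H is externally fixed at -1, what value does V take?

The intervention breaks the incoming arrows to H: H <- max(U, R) no longer applies, and H = -1.
V = -2 if H >= 5 else 6  [with H=-1]  = 6

6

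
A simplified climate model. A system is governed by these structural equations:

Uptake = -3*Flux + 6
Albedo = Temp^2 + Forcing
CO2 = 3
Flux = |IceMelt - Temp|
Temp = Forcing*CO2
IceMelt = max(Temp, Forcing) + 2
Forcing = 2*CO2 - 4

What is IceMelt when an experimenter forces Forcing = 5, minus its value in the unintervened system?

Under do(Forcing=5), the mechanism Forcing = 2*CO2 - 4 is discarded; Forcing is fixed at 5.
Temp = Forcing*CO2  [with Forcing=5, CO2=3]  = 15
IceMelt = max(Temp, Forcing) + 2  [with Temp=15, Forcing=5]  = 17
Without intervention: Forcing = 2*CO2 - 4  [with CO2=3]  = 2; Temp = Forcing*CO2  [with Forcing=2, CO2=3]  = 6; IceMelt = max(Temp, Forcing) + 2  [with Temp=6, Forcing=2]  = 8.
Change = 17 − 8 = 9.

9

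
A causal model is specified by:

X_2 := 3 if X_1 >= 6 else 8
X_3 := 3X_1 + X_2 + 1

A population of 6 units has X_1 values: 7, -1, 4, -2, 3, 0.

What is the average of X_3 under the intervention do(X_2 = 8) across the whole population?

do(X_2=8) breaks X_2's dependence on X_1. With X_2=8 fixed, X_3 across the units is 30, 6, 21, 3, 18, 9, mean 14.5.

14.5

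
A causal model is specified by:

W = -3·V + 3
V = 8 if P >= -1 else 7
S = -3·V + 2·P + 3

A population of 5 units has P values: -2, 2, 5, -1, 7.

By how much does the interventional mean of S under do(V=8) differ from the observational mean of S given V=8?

-2.1

The intervention sets V=8 in all 5 units regardless of P. Recomputing S per unit gives -25, -17, -11, -23, -7; average -16.6.
Observing V=8 restricts to units where V's equation naturally yields 8: P ∈ {2, 5, -1, 7}. In that subpopulation S = -17, -11, -23, -7, mean -14.5.
Difference = -16.6 − (-14.5) = -2.1.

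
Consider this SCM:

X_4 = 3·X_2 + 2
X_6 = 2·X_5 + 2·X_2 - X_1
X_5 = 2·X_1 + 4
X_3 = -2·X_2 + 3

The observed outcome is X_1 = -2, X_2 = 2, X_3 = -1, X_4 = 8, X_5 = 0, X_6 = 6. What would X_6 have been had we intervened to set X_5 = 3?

12

The intervention breaks the incoming arrows to X_5: X_5 = 2·X_1 + 4 no longer applies, and X_5 = 3.
X_6 = 2·X_5 + 2·X_2 - X_1  [with X_5=3, X_2=2, X_1=-2]  = 12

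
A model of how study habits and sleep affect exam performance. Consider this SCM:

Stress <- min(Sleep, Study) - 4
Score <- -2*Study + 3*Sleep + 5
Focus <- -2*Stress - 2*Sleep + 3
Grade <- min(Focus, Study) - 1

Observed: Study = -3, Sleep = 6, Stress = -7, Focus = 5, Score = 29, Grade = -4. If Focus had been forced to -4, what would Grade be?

Under do(Focus=-4), the mechanism Focus <- -2*Stress - 2*Sleep + 3 is discarded; Focus is fixed at -4.
Grade = min(Focus, Study) - 1  [with Focus=-4, Study=-3]  = -5

-5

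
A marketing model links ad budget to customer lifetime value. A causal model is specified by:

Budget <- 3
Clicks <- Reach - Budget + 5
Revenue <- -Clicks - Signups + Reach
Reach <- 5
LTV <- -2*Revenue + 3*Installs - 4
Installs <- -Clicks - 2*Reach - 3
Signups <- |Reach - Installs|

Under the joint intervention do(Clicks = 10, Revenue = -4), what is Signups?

28

The joint intervention fixes Clicks = 10, Revenue = -4, removing each variable's own equation.
Installs = -Clicks - 2*Reach - 3  [with Clicks=10, Reach=5]  = -23
Signups = |Reach - Installs|  [with Reach=5, Installs=-23]  = 28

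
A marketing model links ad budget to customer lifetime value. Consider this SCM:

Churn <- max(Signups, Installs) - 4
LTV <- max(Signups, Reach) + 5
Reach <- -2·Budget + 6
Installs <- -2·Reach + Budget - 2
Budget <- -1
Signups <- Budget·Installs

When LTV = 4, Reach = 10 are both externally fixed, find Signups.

Under do(LTV = 4, Reach = 10), each intervened variable's structural equation is replaced by its fixed value.
Installs = -2·Reach + Budget - 2  [with Reach=10, Budget=-1]  = -23
Signups = Budget·Installs  [with Budget=-1, Installs=-23]  = 23

23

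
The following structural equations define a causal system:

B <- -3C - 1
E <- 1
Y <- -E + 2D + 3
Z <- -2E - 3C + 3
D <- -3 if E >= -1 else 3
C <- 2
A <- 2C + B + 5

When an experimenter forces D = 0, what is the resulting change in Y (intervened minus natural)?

do(D=0) replaces the equation D <- -3 if E >= -1 else 3 with the constant D = 0.
Y = -E + 2D + 3  [with E=1, D=0]  = 2
Without intervention: D = -3 if E >= -1 else 3  [with E=1]  = -3; Y = -E + 2D + 3  [with E=1, D=-3]  = -4.
Change = 2 − (-4) = 6.

6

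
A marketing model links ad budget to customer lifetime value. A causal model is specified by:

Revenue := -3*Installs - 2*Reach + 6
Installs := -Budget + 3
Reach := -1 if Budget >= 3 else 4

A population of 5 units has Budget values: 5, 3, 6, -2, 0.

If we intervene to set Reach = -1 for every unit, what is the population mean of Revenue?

6.2

The intervention sets Reach=-1 in all 5 units regardless of Budget. Recomputing Revenue per unit gives 14, 8, 17, -7, -1; average 6.2.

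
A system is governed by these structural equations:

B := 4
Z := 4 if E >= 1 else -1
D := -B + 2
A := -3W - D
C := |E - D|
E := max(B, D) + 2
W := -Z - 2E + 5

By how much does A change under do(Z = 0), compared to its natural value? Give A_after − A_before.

The intervention breaks the incoming arrows to Z: Z := 4 if E >= 1 else -1 no longer applies, and Z = 0.
D = -B + 2  [with B=4]  = -2
E = max(B, D) + 2  [with B=4, D=-2]  = 6
W = -Z - 2E + 5  [with Z=0, E=6]  = -7
A = -3W - D  [with W=-7, D=-2]  = 23
Without intervention: D = -B + 2  [with B=4]  = -2; E = max(B, D) + 2  [with B=4, D=-2]  = 6; Z = 4 if E >= 1 else -1  [with E=6]  = 4; W = -Z - 2E + 5  [with Z=4, E=6]  = -11; A = -3W - D  [with W=-11, D=-2]  = 35.
Change = 23 − 35 = -12.

-12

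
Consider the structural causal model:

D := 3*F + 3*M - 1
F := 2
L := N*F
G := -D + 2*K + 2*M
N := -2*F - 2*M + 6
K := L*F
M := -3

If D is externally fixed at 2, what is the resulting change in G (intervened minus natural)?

-6

The intervention breaks the incoming arrows to D: D := 3*F + 3*M - 1 no longer applies, and D = 2.
N = -2*F - 2*M + 6  [with F=2, M=-3]  = 8
L = N*F  [with N=8, F=2]  = 16
K = L*F  [with L=16, F=2]  = 32
G = -D + 2*K + 2*M  [with D=2, K=32, M=-3]  = 56
Without intervention: N = -2*F - 2*M + 6  [with F=2, M=-3]  = 8; D = 3*F + 3*M - 1  [with F=2, M=-3]  = -4; L = N*F  [with N=8, F=2]  = 16; K = L*F  [with L=16, F=2]  = 32; G = -D + 2*K + 2*M  [with D=-4, K=32, M=-3]  = 62.
Change = 56 − 62 = -6.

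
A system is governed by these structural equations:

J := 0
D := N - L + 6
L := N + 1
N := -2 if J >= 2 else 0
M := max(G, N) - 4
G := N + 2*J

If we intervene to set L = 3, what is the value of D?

Under do(L=3), the mechanism L := N + 1 is discarded; L is fixed at 3.
N = -2 if J >= 2 else 0  [with J=0]  = 0
D = N - L + 6  [with N=0, L=3]  = 3

3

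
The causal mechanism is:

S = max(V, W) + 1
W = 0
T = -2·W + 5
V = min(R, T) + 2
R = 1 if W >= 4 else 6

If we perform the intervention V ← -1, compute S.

Intervening sets V = -1 and removes its equation (V = min(R, T) + 2).
S = max(V, W) + 1  [with V=-1, W=0]  = 1

1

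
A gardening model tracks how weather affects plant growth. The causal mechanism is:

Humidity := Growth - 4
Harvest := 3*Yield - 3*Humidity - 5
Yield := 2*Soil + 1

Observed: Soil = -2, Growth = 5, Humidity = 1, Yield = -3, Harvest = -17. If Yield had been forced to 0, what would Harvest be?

-8

Intervening sets Yield = 0 and removes its equation (Yield := 2*Soil + 1).
Humidity = Growth - 4  [with Growth=5]  = 1
Harvest = 3*Yield - 3*Humidity - 5  [with Yield=0, Humidity=1]  = -8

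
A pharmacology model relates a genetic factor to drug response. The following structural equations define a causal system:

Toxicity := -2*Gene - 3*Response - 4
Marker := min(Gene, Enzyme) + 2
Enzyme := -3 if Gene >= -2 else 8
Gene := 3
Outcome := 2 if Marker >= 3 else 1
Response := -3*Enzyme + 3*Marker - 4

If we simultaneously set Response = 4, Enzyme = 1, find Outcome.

The joint intervention fixes Response = 4, Enzyme = 1, removing each variable's own equation.
Marker = min(Gene, Enzyme) + 2  [with Gene=3, Enzyme=1]  = 3
Outcome = 2 if Marker >= 3 else 1  [with Marker=3]  = 2

2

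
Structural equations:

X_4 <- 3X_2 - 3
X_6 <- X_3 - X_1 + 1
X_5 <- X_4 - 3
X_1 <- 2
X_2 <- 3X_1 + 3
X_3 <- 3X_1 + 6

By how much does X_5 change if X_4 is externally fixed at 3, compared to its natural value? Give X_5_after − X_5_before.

Intervening sets X_4 = 3 and removes its equation (X_4 <- 3X_2 - 3).
X_5 = X_4 - 3  [with X_4=3]  = 0
Without intervention: X_2 = 3X_1 + 3  [with X_1=2]  = 9; X_4 = 3X_2 - 3  [with X_2=9]  = 24; X_5 = X_4 - 3  [with X_4=24]  = 21.
Change = 0 − 21 = -21.

-21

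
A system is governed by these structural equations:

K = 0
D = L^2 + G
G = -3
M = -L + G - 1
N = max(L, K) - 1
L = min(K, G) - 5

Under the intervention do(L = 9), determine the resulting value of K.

Under do(L=9), the mechanism L = min(K, G) - 5 is discarded; L is fixed at 9.
Since K is not a descendant of the intervened variable, it is unaffected.

0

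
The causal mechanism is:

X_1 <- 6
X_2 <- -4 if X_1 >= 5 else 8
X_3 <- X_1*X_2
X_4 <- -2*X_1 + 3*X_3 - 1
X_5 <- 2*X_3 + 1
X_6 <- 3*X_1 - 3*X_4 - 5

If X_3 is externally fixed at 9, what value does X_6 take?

-29

The intervention breaks the incoming arrows to X_3: X_3 <- X_1*X_2 no longer applies, and X_3 = 9.
X_4 = -2*X_1 + 3*X_3 - 1  [with X_1=6, X_3=9]  = 14
X_6 = 3*X_1 - 3*X_4 - 5  [with X_1=6, X_4=14]  = -29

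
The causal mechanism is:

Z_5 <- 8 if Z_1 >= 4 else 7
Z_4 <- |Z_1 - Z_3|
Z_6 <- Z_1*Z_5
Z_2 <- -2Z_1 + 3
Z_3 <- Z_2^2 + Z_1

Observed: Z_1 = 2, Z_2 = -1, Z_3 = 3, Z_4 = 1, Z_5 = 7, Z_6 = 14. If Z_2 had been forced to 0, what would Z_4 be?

Under do(Z_2=0), the mechanism Z_2 <- -2Z_1 + 3 is discarded; Z_2 is fixed at 0.
Z_3 = Z_2^2 + Z_1  [with Z_2=0, Z_1=2]  = 2
Z_4 = |Z_1 - Z_3|  [with Z_1=2, Z_3=2]  = 0

0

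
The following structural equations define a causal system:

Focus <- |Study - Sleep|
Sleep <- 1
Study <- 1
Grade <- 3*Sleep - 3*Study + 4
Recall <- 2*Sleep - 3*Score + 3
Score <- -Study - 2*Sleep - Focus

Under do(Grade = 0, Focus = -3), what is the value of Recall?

Under do(Grade = 0, Focus = -3), each intervened variable's structural equation is replaced by its fixed value.
Score = -Study - 2*Sleep - Focus  [with Study=1, Sleep=1, Focus=-3]  = 0
Recall = 2*Sleep - 3*Score + 3  [with Sleep=1, Score=0]  = 5

5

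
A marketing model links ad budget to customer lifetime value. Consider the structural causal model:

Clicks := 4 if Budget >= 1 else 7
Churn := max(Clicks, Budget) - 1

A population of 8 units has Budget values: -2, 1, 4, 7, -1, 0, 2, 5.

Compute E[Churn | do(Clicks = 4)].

Under do(Clicks=4), Clicks's equation is replaced by Clicks=4 for every unit. Per-unit Churn: 3, 3, 3, 6, 3, 3, 3, 4. Mean = 3.5.

3.5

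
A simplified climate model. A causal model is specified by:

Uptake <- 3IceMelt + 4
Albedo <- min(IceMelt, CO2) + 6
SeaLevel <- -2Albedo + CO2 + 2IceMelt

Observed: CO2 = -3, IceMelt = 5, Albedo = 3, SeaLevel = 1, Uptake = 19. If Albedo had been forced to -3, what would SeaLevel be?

13

The intervention breaks the incoming arrows to Albedo: Albedo <- min(IceMelt, CO2) + 6 no longer applies, and Albedo = -3.
SeaLevel = -2Albedo + CO2 + 2IceMelt  [with Albedo=-3, CO2=-3, IceMelt=5]  = 13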